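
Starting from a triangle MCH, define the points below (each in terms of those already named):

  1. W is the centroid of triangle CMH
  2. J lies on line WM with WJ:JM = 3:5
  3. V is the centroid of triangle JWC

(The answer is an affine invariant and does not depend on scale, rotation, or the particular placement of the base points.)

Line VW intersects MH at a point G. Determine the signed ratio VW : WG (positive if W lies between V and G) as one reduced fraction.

VW:WG = 13/24

Assign M = (0, 0), C = (1, 0), H = (0, 1) — the answer is frame-independent, so this choice is without loss of generality.
1. W is the centroid of triangle CMH ⇒ W = (1/3, 1/3)
2. J lies on line WM with WJ:JM = 3:5 ⇒ J = (5/24, 5/24)
3. V is the centroid of triangle JWC ⇒ V = (37/72, 13/72)
line VW meets MH at G = (0, 8/13)
W = V + t·(G−V) with t = 13/37, so VW:WG = 13/37:24/37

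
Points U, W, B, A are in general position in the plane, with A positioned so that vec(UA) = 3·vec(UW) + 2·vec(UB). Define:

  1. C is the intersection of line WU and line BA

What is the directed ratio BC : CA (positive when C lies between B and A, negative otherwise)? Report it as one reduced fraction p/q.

BC:CA = -1/2

Assign U = (0, 0), W = (1, 0), B = (0, 1), A = (3, 2) — the answer is frame-independent, so this choice is without loss of generality.
1. C is the intersection of line WU and line BA ⇒ C = (-3, 0)
C = B + t·(A−B) with t = -1, so BC:CA = t:(1−t) = -1:2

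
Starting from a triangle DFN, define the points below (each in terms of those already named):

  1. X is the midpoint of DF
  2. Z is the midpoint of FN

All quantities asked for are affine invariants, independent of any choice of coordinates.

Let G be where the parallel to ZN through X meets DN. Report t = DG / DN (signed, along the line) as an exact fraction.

t = 1/2

Set D = (0, 0), F = (1, 0), N = (0, 1); any affine frame gives the same invariant.
1. X is the midpoint of DF ⇒ X = (1/2, 0)
2. Z is the midpoint of FN ⇒ Z = (1/2, 1/2)
through X parallel to ZN: direction (-1/2, 1/2); meets DN at G = (0, 1/2)
G = D + t·(N−D) with t = 1/2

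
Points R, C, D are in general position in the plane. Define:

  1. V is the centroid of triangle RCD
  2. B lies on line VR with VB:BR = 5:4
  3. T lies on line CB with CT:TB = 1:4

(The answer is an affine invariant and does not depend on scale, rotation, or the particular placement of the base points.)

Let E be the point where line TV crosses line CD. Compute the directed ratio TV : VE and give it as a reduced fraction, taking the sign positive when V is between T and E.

TV:VE = -26/45

Work in coordinates with R = (0, 0), C = (1, 0), D = (0, 1).
1. V is the centroid of triangle RCD ⇒ V = (1/3, 1/3)
2. B lies on line VR with VB:BR = 5:4 ⇒ B = (4/27, 4/27)
3. T lies on line CB with CT:TB = 1:4 ⇒ T = (112/135, 4/135)
line TV meets CD at E = (31/26, -5/26)
V = T + t·(E−T) with t = -26/19, so TV:VE = -26/19:45/19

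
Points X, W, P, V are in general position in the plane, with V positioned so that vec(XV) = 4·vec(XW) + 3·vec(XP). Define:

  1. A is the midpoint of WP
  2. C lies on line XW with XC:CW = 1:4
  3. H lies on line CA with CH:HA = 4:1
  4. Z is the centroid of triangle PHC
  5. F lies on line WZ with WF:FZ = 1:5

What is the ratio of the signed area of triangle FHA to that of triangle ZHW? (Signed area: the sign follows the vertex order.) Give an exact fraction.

[FHA]:[ZHW] = 7/6

Work in coordinates with X = (0, 0), W = (1, 0), P = (0, 1), V = (4, 3).
1. A is the midpoint of WP ⇒ A = (1/2, 1/2)
2. C lies on line XW with XC:CW = 1:4 ⇒ C = (1/5, 0)
3. H lies on line CA with CH:HA = 4:1 ⇒ H = (11/25, 2/5)
4. Z is the centroid of triangle PHC ⇒ Z = (16/75, 7/15)
5. F lies on line WZ with WF:FZ = 1:5 ⇒ F = (391/450, 7/90)
2·[FHA] = -14/225, 2·[ZHW] = -4/75
[FHA]:[ZHW] = -14/225:-4/75 = 7/6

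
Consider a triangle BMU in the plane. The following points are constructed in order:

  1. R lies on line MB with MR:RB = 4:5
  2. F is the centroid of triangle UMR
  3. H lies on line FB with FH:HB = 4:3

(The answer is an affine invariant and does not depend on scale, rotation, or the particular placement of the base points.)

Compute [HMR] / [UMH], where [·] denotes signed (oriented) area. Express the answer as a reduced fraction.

Assign B = (0, 0), M = (1, 0), U = (0, 1) — the answer is frame-independent, so this choice is without loss of generality.
1. R lies on line MB with MR:RB = 4:5 ⇒ R = (5/9, 0)
2. F is the centroid of triangle UMR ⇒ F = (14/27, 1/3)
3. H lies on line FB with FH:HB = 4:3 ⇒ H = (2/9, 1/7)
2·[HMR] = -4/63, 2·[UMH] = -40/63
[HMR]:[UMH] = -4/63:-40/63 = 1/10

[HMR]:[UMH] = 1/10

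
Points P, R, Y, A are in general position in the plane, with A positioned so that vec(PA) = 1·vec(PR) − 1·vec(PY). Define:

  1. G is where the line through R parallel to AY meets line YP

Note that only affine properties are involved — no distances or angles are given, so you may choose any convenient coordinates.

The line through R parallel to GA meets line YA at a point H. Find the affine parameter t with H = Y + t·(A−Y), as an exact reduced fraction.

Work in coordinates with P = (0, 0), R = (1, 0), Y = (0, 1), A = (1, -1).
1. G is where the line through R parallel to AY meets line YP ⇒ G = (0, 2)
through R parallel to GA: direction (1, -3); meets YA at H = (2, -3)
H = Y + t·(A−Y) with t = 2

t = 2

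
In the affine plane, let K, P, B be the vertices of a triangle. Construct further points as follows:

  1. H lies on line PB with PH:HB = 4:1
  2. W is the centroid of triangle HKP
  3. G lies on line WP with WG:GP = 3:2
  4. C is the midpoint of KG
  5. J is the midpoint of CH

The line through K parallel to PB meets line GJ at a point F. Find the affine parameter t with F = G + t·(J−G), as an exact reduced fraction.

t = 52/9

Set K = (0, 0), P = (1, 0), B = (0, 1); any affine frame gives the same invariant.
1. H lies on line PB with PH:HB = 4:1 ⇒ H = (1/5, 4/5)
2. W is the centroid of triangle HKP ⇒ W = (2/5, 4/15)
3. G lies on line WP with WG:GP = 3:2 ⇒ G = (19/25, 8/75)
4. C is the midpoint of KG ⇒ C = (19/50, 4/75)
5. J is the midpoint of CH ⇒ J = (29/100, 32/75)
through K parallel to PB: direction (-1, 1); meets GJ at F = (-88/45, 88/45)
F = G + t·(J−G) with t = 52/9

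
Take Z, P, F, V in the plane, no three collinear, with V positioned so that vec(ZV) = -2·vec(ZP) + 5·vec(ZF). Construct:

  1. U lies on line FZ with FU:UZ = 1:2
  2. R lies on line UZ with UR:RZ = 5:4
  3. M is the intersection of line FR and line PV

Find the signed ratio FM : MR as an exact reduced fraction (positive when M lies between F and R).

FM:MR = -18/37

Choose coordinates Z = (0, 0), P = (1, 0), F = (0, 1), V = (-2, 5).
1. U lies on line FZ with FU:UZ = 1:2 ⇒ U = (0, 2/3)
2. R lies on line UZ with UR:RZ = 5:4 ⇒ R = (0, 8/27)
3. M is the intersection of line FR and line PV ⇒ M = (0, 5/3)
M = F + t·(R−F) with t = -18/19, so FM:MR = t:(1−t) = -18/19:37/19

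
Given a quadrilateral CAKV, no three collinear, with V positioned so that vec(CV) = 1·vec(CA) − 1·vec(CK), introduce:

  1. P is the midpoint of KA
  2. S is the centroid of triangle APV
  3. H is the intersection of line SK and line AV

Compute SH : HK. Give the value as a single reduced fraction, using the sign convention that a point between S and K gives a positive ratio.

Set C = (0, 0), A = (1, 0), K = (0, 1), V = (1, -1); any affine frame gives the same invariant.
1. P is the midpoint of KA ⇒ P = (1/2, 1/2)
2. S is the centroid of triangle APV ⇒ S = (5/6, -1/6)
3. H is the intersection of line SK and line AV ⇒ H = (1, -2/5)
H = S + t·(K−S) with t = -1/5, so SH:HK = t:(1−t) = -1/5:6/5

SH:HK = -1/6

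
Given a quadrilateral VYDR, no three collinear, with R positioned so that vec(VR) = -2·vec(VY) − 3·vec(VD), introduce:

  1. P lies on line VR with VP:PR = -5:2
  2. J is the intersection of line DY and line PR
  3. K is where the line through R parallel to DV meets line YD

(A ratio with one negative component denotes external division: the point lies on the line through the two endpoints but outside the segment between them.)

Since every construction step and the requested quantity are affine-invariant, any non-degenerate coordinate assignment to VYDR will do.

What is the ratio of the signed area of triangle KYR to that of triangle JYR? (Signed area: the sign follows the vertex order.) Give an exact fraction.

Set V = (0, 0), Y = (1, 0), D = (0, 1), R = (-2, -3); any affine frame gives the same invariant.
1. P lies on line VR with VP:PR = -5:2 ⇒ P = (-10/3, -5)
2. J is the intersection of line DY and line PR ⇒ J = (2/5, 3/5)
3. K is where the line through R parallel to DV meets line YD ⇒ K = (-2, 3)
2·[KYR] = -18, 2·[JYR] = -18/5
[KYR]:[JYR] = -18:-18/5 = 5

[KYR]:[JYR] = 5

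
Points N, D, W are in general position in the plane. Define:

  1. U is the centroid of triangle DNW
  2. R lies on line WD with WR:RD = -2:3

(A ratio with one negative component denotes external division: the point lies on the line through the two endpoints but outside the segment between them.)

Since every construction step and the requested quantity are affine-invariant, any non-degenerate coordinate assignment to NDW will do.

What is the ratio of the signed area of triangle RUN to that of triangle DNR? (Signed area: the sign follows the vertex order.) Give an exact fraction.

Set N = (0, 0), D = (1, 0), W = (0, 1); any affine frame gives the same invariant.
1. U is the centroid of triangle DNW ⇒ U = (1/3, 1/3)
2. R lies on line WD with WR:RD = -2:3 ⇒ R = (-2, 3)
2·[RUN] = -5/3, 2·[DNR] = -3
[RUN]:[DNR] = -5/3:-3 = 5/9

[RUN]:[DNR] = 5/9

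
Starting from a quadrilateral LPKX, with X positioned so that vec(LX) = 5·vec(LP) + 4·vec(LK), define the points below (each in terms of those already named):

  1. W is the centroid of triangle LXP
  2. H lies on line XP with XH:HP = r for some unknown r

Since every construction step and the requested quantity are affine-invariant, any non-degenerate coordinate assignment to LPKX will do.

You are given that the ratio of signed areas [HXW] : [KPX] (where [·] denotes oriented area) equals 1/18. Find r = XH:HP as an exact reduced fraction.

r = 1/2

Choose coordinates L = (0, 0), P = (1, 0), K = (0, 1), X = (5, 4).
1. W is the centroid of triangle LXP ⇒ W = (2, 4/3)
2. With XH:HP = r, write λ = r/(r+1) so H = X + λ·(P−X); H is affine-linear in λ
Every point depending on H is an affine combination of H and λ-independent points, so each such coordinate is linear in λ; the λ² term in each signed area is a multiple of (P−X)×(P−X) = 0, so 2·[HXW] and 2·[KPX] are each linear in λ. Evaluating at λ=0 and λ=1:
  2·[HXW] = 4/3·λ,   2·[KPX] = 8
So [HXW]:[KPX] = (4/3·λ) / (8). Setting this equal to 1/18:
  4/3·λ = 1/18·(8)  ⇒  λ = 1/3
Then r = λ/(1−λ) = (1/3)/(2/3) = 1/2. Check: with r = 1/2, H = (11/3, 8/3) and [HXW]:[KPX] = 1/18 as required.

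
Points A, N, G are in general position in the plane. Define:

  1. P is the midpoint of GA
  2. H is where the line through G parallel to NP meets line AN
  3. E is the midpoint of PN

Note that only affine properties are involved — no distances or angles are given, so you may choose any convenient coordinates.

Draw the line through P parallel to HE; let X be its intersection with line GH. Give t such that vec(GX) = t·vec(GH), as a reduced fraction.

Assign A = (0, 0), N = (1, 0), G = (0, 1) — the answer is frame-independent, so this choice is without loss of generality.
1. P is the midpoint of GA ⇒ P = (0, 1/2)
2. H is where the line through G parallel to NP meets line AN ⇒ H = (2, 0)
3. E is the midpoint of PN ⇒ E = (1/2, 1/4)
through P parallel to HE: direction (-3/2, 1/4); meets GH at X = (3/2, 1/4)
X = G + t·(H−G) with t = 3/4

t = 3/4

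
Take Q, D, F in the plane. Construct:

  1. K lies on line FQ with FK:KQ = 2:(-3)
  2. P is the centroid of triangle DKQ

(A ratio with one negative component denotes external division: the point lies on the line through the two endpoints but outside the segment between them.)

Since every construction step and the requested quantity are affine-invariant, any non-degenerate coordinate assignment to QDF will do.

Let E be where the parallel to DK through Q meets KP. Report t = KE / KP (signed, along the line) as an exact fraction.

t = 3

Work in coordinates with Q = (0, 0), D = (1, 0), F = (0, 1).
1. K lies on line FQ with FK:KQ = 2:(-3) ⇒ K = (0, 3)
2. P is the centroid of triangle DKQ ⇒ P = (1/3, 1)
through Q parallel to DK: direction (-1, 3); meets KP at E = (1, -3)
E = K + t·(P−K) with t = 3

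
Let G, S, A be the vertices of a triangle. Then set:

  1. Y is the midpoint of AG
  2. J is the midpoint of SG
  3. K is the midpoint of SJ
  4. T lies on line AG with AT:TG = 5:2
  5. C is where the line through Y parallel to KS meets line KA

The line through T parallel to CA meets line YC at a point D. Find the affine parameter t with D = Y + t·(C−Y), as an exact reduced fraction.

t = -3/7

Choose coordinates G = (0, 0), S = (1, 0), A = (0, 1).
1. Y is the midpoint of AG ⇒ Y = (0, 1/2)
2. J is the midpoint of SG ⇒ J = (1/2, 0)
3. K is the midpoint of SJ ⇒ K = (3/4, 0)
4. T lies on line AG with AT:TG = 5:2 ⇒ T = (0, 2/7)
5. C is where the line through Y parallel to KS meets line KA ⇒ C = (3/8, 1/2)
through T parallel to CA: direction (-3/8, 1/2); meets YC at D = (-9/56, 1/2)
D = Y + t·(C−Y) with t = -3/7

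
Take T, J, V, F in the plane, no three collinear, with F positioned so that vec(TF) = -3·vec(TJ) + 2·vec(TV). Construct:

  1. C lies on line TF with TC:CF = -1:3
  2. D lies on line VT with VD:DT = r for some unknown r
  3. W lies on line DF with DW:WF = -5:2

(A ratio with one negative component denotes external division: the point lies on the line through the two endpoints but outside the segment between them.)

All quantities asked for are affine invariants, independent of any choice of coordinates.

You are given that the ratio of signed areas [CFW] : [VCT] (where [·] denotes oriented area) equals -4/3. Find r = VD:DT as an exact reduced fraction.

r = 1/2

Assign T = (0, 0), J = (1, 0), V = (0, 1), F = (-3, 2) — the answer is frame-independent, so this choice is without loss of generality.
1. C lies on line TF with TC:CF = -1:3 ⇒ C = (3/2, -1)
2. With VD:DT = r, write λ = r/(r+1) so D = V + λ·(T−V); D is affine-linear in λ
3. W lies on line DF with DW:WF = -5:2 ⇒ W is an affine combination of earlier points and hence also affine-linear in λ
Every point depending on D is an affine combination of D and λ-independent points, so each such coordinate is linear in λ; the λ² term in each signed area is a multiple of (T−V)×(T−V) = 0, so 2·[CFW] and 2·[VCT] are each linear in λ. Evaluating at λ=0 and λ=1:
  2·[CFW] = -3·λ + 3,   2·[VCT] = -3/2
So [CFW]:[VCT] = (-3·λ + 3) / (-3/2). Setting this equal to -4/3:
  -3·λ + 3 = -4/3·(-3/2)  ⇒  λ = 1/3
Then r = λ/(1−λ) = (1/3)/(2/3) = 1/2. Check: with r = 1/2, D = (0, 2/3) and [CFW]:[VCT] = -4/3 as required.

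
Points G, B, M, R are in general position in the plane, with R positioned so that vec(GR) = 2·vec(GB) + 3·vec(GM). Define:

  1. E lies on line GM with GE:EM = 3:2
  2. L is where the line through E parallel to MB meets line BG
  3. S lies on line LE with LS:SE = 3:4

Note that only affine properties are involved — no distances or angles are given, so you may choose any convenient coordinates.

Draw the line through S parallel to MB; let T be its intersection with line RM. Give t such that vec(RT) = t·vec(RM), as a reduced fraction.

t = 11/10

Choose coordinates G = (0, 0), B = (1, 0), M = (0, 1), R = (2, 3).
1. E lies on line GM with GE:EM = 3:2 ⇒ E = (0, 3/5)
2. L is where the line through E parallel to MB meets line BG ⇒ L = (3/5, 0)
3. S lies on line LE with LS:SE = 3:4 ⇒ S = (12/35, 9/35)
through S parallel to MB: direction (1, -1); meets RM at T = (-1/5, 4/5)
T = R + t·(M−R) with t = 11/10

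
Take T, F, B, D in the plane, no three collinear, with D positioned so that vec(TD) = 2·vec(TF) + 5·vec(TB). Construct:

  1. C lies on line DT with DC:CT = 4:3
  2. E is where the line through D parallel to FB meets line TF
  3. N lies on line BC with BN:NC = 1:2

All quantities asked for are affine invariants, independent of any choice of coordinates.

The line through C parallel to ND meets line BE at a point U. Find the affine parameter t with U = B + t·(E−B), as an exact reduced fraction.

Work in coordinates with T = (0, 0), F = (1, 0), B = (0, 1), D = (2, 5).
1. C lies on line DT with DC:CT = 4:3 ⇒ C = (6/7, 15/7)
2. E is where the line through D parallel to FB meets line TF ⇒ E = (7, 0)
3. N lies on line BC with BN:NC = 1:2 ⇒ N = (2/7, 29/21)
through C parallel to ND: direction (12/7, 76/21); meets BE at U = (21/71, 68/71)
U = B + t·(E−B) with t = 3/71

t = 3/71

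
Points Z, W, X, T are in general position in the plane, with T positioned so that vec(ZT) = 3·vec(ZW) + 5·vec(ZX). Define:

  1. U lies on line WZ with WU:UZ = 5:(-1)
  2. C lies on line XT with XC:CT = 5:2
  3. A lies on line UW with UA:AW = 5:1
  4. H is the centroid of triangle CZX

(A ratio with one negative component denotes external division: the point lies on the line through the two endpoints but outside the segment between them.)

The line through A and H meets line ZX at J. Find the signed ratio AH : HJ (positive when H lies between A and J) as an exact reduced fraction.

AH:HJ = 13/120

Choose coordinates Z = (0, 0), W = (1, 0), X = (0, 1), T = (3, 5).
1. U lies on line WZ with WU:UZ = 5:(-1) ⇒ U = (-1/4, 0)
2. C lies on line XT with XC:CT = 5:2 ⇒ C = (15/7, 27/7)
3. A lies on line UW with UA:AW = 5:1 ⇒ A = (19/24, 0)
4. H is the centroid of triangle CZX ⇒ H = (5/7, 34/21)
line AH meets ZX at J = (0, 646/39)
H = A + t·(J−A) with t = 13/133, so AH:HJ = 13/133:120/133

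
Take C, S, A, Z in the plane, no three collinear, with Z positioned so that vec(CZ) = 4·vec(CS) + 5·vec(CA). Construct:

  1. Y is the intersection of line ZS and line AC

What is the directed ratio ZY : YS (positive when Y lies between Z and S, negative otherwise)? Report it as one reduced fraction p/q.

Work in coordinates with C = (0, 0), S = (1, 0), A = (0, 1), Z = (4, 5).
1. Y is the intersection of line ZS and line AC ⇒ Y = (0, -5/3)
Y = Z + t·(S−Z) with t = 4/3, so ZY:YS = t:(1−t) = 4/3:-1/3

ZY:YS = -4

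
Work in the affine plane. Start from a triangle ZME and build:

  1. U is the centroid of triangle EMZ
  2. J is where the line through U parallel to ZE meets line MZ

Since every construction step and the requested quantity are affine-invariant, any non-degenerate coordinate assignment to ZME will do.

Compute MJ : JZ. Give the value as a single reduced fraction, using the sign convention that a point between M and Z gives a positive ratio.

Choose coordinates Z = (0, 0), M = (1, 0), E = (0, 1).
1. U is the centroid of triangle EMZ ⇒ U = (1/3, 1/3)
2. J is where the line through U parallel to ZE meets line MZ ⇒ J = (1/3, 0)
J = M + t·(Z−M) with t = 2/3, so MJ:JZ = t:(1−t) = 2/3:1/3

MJ:JZ = 2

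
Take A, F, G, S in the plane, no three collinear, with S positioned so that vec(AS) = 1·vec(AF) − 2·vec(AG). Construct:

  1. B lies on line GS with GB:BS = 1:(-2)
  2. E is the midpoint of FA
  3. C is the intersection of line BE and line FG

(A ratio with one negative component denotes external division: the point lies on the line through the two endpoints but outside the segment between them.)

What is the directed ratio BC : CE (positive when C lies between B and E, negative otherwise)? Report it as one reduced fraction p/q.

BC:CE = 4

Assign A = (0, 0), F = (1, 0), G = (0, 1), S = (1, -2) — the answer is frame-independent, so this choice is without loss of generality.
1. B lies on line GS with GB:BS = 1:(-2) ⇒ B = (-1, 4)
2. E is the midpoint of FA ⇒ E = (1/2, 0)
3. C is the intersection of line BE and line FG ⇒ C = (1/5, 4/5)
C = B + t·(E−B) with t = 4/5, so BC:CE = t:(1−t) = 4/5:1/5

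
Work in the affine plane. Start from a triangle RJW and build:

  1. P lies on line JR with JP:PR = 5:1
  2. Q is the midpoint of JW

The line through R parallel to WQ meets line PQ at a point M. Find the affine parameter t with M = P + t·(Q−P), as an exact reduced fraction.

t = -1/5

Assign R = (0, 0), J = (1, 0), W = (0, 1) — the answer is frame-independent, so this choice is without loss of generality.
1. P lies on line JR with JP:PR = 5:1 ⇒ P = (1/6, 0)
2. Q is the midpoint of JW ⇒ Q = (1/2, 1/2)
through R parallel to WQ: direction (1/2, -1/2); meets PQ at M = (1/10, -1/10)
M = P + t·(Q−P) with t = -1/5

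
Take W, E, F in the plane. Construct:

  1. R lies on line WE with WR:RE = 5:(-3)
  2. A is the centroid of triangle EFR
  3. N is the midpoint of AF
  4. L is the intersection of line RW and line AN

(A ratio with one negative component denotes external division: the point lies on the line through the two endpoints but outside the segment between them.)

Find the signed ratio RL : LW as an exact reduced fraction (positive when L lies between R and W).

Assign W = (0, 0), E = (1, 0), F = (0, 1) — the answer is frame-independent, so this choice is without loss of generality.
1. R lies on line WE with WR:RE = 5:(-3) ⇒ R = (5/2, 0)
2. A is the centroid of triangle EFR ⇒ A = (7/6, 1/3)
3. N is the midpoint of AF ⇒ N = (7/12, 2/3)
4. L is the intersection of line RW and line AN ⇒ L = (7/4, 0)
L = R + t·(W−R) with t = 3/10, so RL:LW = t:(1−t) = 3/10:7/10

RL:LW = 3/7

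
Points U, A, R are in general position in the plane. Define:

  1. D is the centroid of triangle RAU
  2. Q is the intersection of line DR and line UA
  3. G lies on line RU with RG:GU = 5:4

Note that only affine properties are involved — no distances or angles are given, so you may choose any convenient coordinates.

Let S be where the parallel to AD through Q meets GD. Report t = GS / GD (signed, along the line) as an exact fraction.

t = -7/2

Assign U = (0, 0), A = (1, 0), R = (0, 1) — the answer is frame-independent, so this choice is without loss of generality.
1. D is the centroid of triangle RAU ⇒ D = (1/3, 1/3)
2. Q is the intersection of line DR and line UA ⇒ Q = (1/2, 0)
3. G lies on line RU with RG:GU = 5:4 ⇒ G = (0, 4/9)
through Q parallel to AD: direction (-2/3, 1/3); meets GD at S = (-7/6, 5/6)
S = G + t·(D−G) with t = -7/2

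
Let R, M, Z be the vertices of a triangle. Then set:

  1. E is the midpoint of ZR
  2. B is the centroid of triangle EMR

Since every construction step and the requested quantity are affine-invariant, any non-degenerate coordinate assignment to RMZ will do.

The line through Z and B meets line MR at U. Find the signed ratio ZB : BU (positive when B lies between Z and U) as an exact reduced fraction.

ZB:BU = 5

Assign R = (0, 0), M = (1, 0), Z = (0, 1) — the answer is frame-independent, so this choice is without loss of generality.
1. E is the midpoint of ZR ⇒ E = (0, 1/2)
2. B is the centroid of triangle EMR ⇒ B = (1/3, 1/6)
line ZB meets MR at U = (2/5, 0)
B = Z + t·(U−Z) with t = 5/6, so ZB:BU = 5/6:1/6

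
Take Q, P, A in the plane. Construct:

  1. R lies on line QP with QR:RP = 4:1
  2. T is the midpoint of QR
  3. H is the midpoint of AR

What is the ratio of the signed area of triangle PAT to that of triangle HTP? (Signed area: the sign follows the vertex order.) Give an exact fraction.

[PAT]:[HTP] = 2

Choose coordinates Q = (0, 0), P = (1, 0), A = (0, 1).
1. R lies on line QP with QR:RP = 4:1 ⇒ R = (4/5, 0)
2. T is the midpoint of QR ⇒ T = (2/5, 0)
3. H is the midpoint of AR ⇒ H = (2/5, 1/2)
2·[PAT] = 3/5, 2·[HTP] = 3/10
[PAT]:[HTP] = 3/5:3/10 = 2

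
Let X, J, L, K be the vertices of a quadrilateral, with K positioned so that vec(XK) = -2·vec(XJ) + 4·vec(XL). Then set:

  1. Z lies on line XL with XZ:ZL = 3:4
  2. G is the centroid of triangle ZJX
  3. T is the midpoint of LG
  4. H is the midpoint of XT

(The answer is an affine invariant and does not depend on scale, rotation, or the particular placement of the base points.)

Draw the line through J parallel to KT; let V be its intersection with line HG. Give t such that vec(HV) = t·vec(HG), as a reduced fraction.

t = 106/23

Work in coordinates with X = (0, 0), J = (1, 0), L = (0, 1), K = (-2, 4).
1. Z lies on line XL with XZ:ZL = 3:4 ⇒ Z = (0, 3/7)
2. G is the centroid of triangle ZJX ⇒ G = (1/3, 1/7)
3. T is the midpoint of LG ⇒ T = (1/6, 4/7)
4. H is the midpoint of XT ⇒ H = (1/12, 2/7)
through J parallel to KT: direction (13/6, -24/7); meets HG at V = (341/276, -60/161)
V = H + t·(G−H) with t = 106/23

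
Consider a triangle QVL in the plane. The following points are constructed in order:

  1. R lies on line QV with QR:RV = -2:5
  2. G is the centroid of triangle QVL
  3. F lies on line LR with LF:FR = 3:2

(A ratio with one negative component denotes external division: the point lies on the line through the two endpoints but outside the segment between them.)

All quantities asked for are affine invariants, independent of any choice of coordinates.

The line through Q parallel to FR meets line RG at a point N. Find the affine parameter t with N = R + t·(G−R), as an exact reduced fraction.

Assign Q = (0, 0), V = (1, 0), L = (0, 1) — the answer is frame-independent, so this choice is without loss of generality.
1. R lies on line QV with QR:RV = -2:5 ⇒ R = (-2/3, 0)
2. G is the centroid of triangle QVL ⇒ G = (1/3, 1/3)
3. F lies on line LR with LF:FR = 3:2 ⇒ F = (-2/5, 2/5)
through Q parallel to FR: direction (-4/15, -2/5); meets RG at N = (4/21, 2/7)
N = R + t·(G−R) with t = 6/7

t = 6/7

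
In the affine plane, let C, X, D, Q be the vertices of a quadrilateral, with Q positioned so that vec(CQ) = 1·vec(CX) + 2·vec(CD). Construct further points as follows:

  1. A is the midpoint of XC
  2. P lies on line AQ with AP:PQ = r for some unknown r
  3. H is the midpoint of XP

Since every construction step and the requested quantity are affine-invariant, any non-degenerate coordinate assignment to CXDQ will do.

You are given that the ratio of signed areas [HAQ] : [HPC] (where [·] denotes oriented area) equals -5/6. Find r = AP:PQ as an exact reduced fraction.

Work in coordinates with C = (0, 0), X = (1, 0), D = (0, 1), Q = (1, 2).
1. A is the midpoint of XC ⇒ A = (1/2, 0)
2. With AP:PQ = r, write λ = r/(r+1) so P = A + λ·(Q−A); P is affine-linear in λ
3. H is the midpoint of XP ⇒ H is an affine combination of earlier points and hence also affine-linear in λ
Every point depending on P is an affine combination of P and λ-independent points, so each such coordinate is linear in λ; the λ² term in each signed area is a multiple of (Q−A)×(Q−A) = 0, so 2·[HAQ] and 2·[HPC] are each linear in λ. Evaluating at λ=0 and λ=1:
  2·[HAQ] = -1/2,   2·[HPC] = λ
So [HAQ]:[HPC] = (-1/2) / (λ). Setting this equal to -5/6:
  -1/2 = -5/6·(λ)  ⇒  λ = 3/5
Then r = λ/(1−λ) = (3/5)/(2/5) = 3/2. Check: with r = 3/2, P = (4/5, 6/5) and [HAQ]:[HPC] = -5/6 as required.

r = 3/2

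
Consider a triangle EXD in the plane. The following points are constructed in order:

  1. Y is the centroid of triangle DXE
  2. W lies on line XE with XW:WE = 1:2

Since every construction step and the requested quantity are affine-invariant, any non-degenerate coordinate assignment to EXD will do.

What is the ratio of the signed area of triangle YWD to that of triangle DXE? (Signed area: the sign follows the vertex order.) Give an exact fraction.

Assign E = (0, 0), X = (1, 0), D = (0, 1) — the answer is frame-independent, so this choice is without loss of generality.
1. Y is the centroid of triangle DXE ⇒ Y = (1/3, 1/3)
2. W lies on line XE with XW:WE = 1:2 ⇒ W = (2/3, 0)
2·[YWD] = 1/9, 2·[DXE] = -1
[YWD]:[DXE] = 1/9:-1 = -1/9

[YWD]:[DXE] = -1/9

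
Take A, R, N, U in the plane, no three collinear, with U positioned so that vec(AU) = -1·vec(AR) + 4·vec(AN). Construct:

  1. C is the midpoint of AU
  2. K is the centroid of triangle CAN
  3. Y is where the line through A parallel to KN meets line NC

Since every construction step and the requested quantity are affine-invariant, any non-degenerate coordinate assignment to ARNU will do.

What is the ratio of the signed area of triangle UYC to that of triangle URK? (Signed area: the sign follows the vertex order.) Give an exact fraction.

Work in coordinates with A = (0, 0), R = (1, 0), N = (0, 1), U = (-1, 4).
1. C is the midpoint of AU ⇒ C = (-1/2, 2)
2. K is the centroid of triangle CAN ⇒ K = (-1/6, 1)
3. Y is where the line through A parallel to KN meets line NC ⇒ Y = (1/2, 0)
2·[UYC] = -1, 2·[URK] = -8/3
[UYC]:[URK] = -1:-8/3 = 3/8

[UYC]:[URK] = 3/8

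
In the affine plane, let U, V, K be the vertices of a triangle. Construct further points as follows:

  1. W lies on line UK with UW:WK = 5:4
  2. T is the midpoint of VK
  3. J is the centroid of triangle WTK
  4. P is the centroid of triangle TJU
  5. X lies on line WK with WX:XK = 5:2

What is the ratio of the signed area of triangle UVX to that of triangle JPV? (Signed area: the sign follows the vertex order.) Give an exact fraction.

Choose coordinates U = (0, 0), V = (1, 0), K = (0, 1).
1. W lies on line UK with UW:WK = 5:4 ⇒ W = (0, 5/9)
2. T is the midpoint of VK ⇒ T = (1/2, 1/2)
3. J is the centroid of triangle WTK ⇒ J = (1/6, 37/54)
4. P is the centroid of triangle TJU ⇒ P = (2/9, 32/81)
5. X lies on line WK with WX:XK = 5:2 ⇒ X = (0, 55/63)
2·[UVX] = 55/63, 2·[JPV] = 11/54
[UVX]:[JPV] = 55/63:11/54 = 30/7

[UVX]:[JPV] = 30/7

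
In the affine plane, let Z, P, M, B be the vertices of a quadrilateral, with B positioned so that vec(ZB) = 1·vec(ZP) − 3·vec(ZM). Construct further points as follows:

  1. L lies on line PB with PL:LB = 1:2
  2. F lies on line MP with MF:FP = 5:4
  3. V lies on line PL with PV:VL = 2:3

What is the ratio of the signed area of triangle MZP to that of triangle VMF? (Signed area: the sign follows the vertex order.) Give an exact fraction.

[MZP]:[VMF] = -9/2

Choose coordinates Z = (0, 0), P = (1, 0), M = (0, 1), B = (1, -3).
1. L lies on line PB with PL:LB = 1:2 ⇒ L = (1, -1)
2. F lies on line MP with MF:FP = 5:4 ⇒ F = (5/9, 4/9)
3. V lies on line PL with PV:VL = 2:3 ⇒ V = (1, -2/5)
2·[MZP] = 1, 2·[VMF] = -2/9
[MZP]:[VMF] = 1:-2/9 = -9/2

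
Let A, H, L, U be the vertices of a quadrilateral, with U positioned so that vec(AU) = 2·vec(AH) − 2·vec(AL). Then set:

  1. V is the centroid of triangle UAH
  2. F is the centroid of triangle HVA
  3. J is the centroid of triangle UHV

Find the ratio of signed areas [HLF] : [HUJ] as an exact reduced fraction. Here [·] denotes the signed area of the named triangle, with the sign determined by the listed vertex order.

Work in coordinates with A = (0, 0), H = (1, 0), L = (0, 1), U = (2, -2).
1. V is the centroid of triangle UAH ⇒ V = (1, -2/3)
2. F is the centroid of triangle HVA ⇒ F = (2/3, -2/9)
3. J is the centroid of triangle UHV ⇒ J = (4/3, -8/9)
2·[HLF] = 5/9, 2·[HUJ] = -2/9
[HLF]:[HUJ] = 5/9:-2/9 = -5/2

[HLF]:[HUJ] = -5/2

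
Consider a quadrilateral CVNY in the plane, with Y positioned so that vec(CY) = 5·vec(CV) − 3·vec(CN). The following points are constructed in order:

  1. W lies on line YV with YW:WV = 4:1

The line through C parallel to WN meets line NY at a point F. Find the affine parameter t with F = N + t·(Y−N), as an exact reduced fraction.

t = -9/4

Work in coordinates with C = (0, 0), V = (1, 0), N = (0, 1), Y = (5, -3).
1. W lies on line YV with YW:WV = 4:1 ⇒ W = (9/5, -3/5)
through C parallel to WN: direction (-9/5, 8/5); meets NY at F = (-45/4, 10)
F = N + t·(Y−N) with t = -9/4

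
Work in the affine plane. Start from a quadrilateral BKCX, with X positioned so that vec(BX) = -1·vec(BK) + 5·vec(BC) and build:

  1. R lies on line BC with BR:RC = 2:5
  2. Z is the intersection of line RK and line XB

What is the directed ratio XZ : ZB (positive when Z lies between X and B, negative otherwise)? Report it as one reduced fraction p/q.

Choose coordinates B = (0, 0), K = (1, 0), C = (0, 1), X = (-1, 5).
1. R lies on line BC with BR:RC = 2:5 ⇒ R = (0, 2/7)
2. Z is the intersection of line RK and line XB ⇒ Z = (-2/33, 10/33)
Z = X + t·(B−X) with t = 31/33, so XZ:ZB = t:(1−t) = 31/33:2/33

XZ:ZB = 31/2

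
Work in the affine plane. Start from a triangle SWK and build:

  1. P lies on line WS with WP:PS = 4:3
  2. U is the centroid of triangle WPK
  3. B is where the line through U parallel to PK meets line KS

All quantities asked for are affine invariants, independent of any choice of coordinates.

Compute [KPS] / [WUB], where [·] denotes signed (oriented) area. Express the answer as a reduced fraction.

Set S = (0, 0), W = (1, 0), K = (0, 1); any affine frame gives the same invariant.
1. P lies on line WS with WP:PS = 4:3 ⇒ P = (3/7, 0)
2. U is the centroid of triangle WPK ⇒ U = (10/21, 1/3)
3. B is where the line through U parallel to PK meets line KS ⇒ B = (0, 13/9)
2·[KPS] = -3/7, 2·[WUB] = -80/189
[KPS]:[WUB] = -3/7:-80/189 = 81/80

[KPS]:[WUB] = 81/80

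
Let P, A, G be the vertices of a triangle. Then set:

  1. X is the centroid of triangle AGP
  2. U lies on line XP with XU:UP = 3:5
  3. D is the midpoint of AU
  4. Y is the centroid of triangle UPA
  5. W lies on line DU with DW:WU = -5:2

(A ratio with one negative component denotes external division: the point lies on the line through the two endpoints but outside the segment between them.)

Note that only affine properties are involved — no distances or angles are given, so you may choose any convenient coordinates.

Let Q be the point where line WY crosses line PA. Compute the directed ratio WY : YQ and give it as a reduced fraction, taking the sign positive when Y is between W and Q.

Assign P = (0, 0), A = (1, 0), G = (0, 1) — the answer is frame-independent, so this choice is without loss of generality.
1. X is the centroid of triangle AGP ⇒ X = (1/3, 1/3)
2. U lies on line XP with XU:UP = 3:5 ⇒ U = (5/24, 5/24)
3. D is the midpoint of AU ⇒ D = (29/48, 5/48)
4. Y is the centroid of triangle UPA ⇒ Y = (29/72, 5/72)
5. W lies on line DU with DW:WU = -5:2 ⇒ W = (-1/18, 5/18)
line WY meets PA at Q = (5/9, 0)
Y = W + t·(Q−W) with t = 3/4, so WY:YQ = 3/4:1/4

WY:YQ = 3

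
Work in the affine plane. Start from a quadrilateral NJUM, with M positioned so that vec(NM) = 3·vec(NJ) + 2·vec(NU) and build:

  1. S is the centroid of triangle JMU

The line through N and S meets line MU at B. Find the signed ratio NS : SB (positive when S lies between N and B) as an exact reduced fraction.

NS:SB = 5/4

Work in coordinates with N = (0, 0), J = (1, 0), U = (0, 1), M = (3, 2).
1. S is the centroid of triangle JMU ⇒ S = (4/3, 1)
line NS meets MU at B = (12/5, 9/5)
S = N + t·(B−N) with t = 5/9, so NS:SB = 5/9:4/9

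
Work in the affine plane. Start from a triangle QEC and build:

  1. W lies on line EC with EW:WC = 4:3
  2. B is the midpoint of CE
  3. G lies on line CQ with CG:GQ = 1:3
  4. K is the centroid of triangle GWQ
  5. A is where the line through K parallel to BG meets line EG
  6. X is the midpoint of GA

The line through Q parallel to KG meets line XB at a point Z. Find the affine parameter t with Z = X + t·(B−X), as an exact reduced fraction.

t = -359/40

Work in coordinates with Q = (0, 0), E = (1, 0), C = (0, 1).
1. W lies on line EC with EW:WC = 4:3 ⇒ W = (3/7, 4/7)
2. B is the midpoint of CE ⇒ B = (1/2, 1/2)
3. G lies on line CQ with CG:GQ = 1:3 ⇒ G = (0, 3/4)
4. K is the centroid of triangle GWQ ⇒ K = (1/7, 37/84)
5. A is where the line through K parallel to BG meets line EG ⇒ A = (20/21, 1/28)
6. X is the midpoint of GA ⇒ X = (10/21, 11/28)
through Q parallel to KG: direction (-1/7, 13/42); meets XB at Z = (21/80, -91/160)
Z = X + t·(B−X) with t = -359/40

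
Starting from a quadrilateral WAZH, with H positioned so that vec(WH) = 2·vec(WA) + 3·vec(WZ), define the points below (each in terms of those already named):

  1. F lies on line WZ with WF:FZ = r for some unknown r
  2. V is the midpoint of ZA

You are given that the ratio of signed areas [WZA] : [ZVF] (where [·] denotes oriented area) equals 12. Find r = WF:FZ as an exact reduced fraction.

Set W = (0, 0), A = (1, 0), Z = (0, 1), H = (2, 3); any affine frame gives the same invariant.
1. With WF:FZ = r, write λ = r/(r+1) so F = W + λ·(Z−W); F is affine-linear in λ
2. V is the midpoint of ZA ⇒ V = (1/2, 1/2)
Every point depending on F is an affine combination of F and λ-independent points, so each such coordinate is linear in λ; the λ² term in each signed area is a multiple of (Z−W)×(Z−W) = 0, so 2·[WZA] and 2·[ZVF] are each linear in λ. Evaluating at λ=0 and λ=1:
  2·[WZA] = -1,   2·[ZVF] = 1/2·λ − 1/2
So [WZA]:[ZVF] = (-1) / (1/2·λ − 1/2). Setting this equal to 12:
  -1 = 12·(1/2·λ − 1/2)  ⇒  λ = 5/6
Then r = λ/(1−λ) = (5/6)/(1/6) = 5. Check: with r = 5, F = (0, 5/6) and [WZA]:[ZVF] = 12 as required.

r = 5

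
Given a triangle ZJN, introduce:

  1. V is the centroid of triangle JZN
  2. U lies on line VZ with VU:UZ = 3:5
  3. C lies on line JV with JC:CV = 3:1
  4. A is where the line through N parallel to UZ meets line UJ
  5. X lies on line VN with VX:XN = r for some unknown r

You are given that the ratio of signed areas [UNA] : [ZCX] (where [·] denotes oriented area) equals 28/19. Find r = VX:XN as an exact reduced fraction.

r = 3

Assign Z = (0, 0), J = (1, 0), N = (0, 1) — the answer is frame-independent, so this choice is without loss of generality.
1. V is the centroid of triangle JZN ⇒ V = (1/3, 1/3)
2. U lies on line VZ with VU:UZ = 3:5 ⇒ U = (5/24, 5/24)
3. C lies on line JV with JC:CV = 3:1 ⇒ C = (1/2, 1/4)
4. A is where the line through N parallel to UZ meets line UJ ⇒ A = (-7/12, 5/12)
5. With VX:XN = r, write λ = r/(r+1) so X = V + λ·(N−V); X is affine-linear in λ
Every point depending on X is an affine combination of X and λ-independent points, so each such coordinate is linear in λ; the λ² term in each signed area is a multiple of (N−V)×(N−V) = 0, so 2·[UNA] and 2·[ZCX] are each linear in λ. Evaluating at λ=0 and λ=1:
  2·[UNA] = 7/12,   2·[ZCX] = 5/12·λ + 1/12
So [UNA]:[ZCX] = (7/12) / (5/12·λ + 1/12). Setting this equal to 28/19:
  7/12 = 28/19·(5/12·λ + 1/12)  ⇒  λ = 3/4
Then r = λ/(1−λ) = (3/4)/(1/4) = 3. Check: with r = 3, X = (1/12, 5/6) and [UNA]:[ZCX] = 28/19 as required.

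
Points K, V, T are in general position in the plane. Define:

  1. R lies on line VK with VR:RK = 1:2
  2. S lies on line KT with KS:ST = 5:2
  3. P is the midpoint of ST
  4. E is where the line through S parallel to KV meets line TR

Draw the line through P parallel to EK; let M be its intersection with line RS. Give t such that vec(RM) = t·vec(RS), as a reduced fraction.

t = 47/45

Assign K = (0, 0), V = (1, 0), T = (0, 1) — the answer is frame-independent, so this choice is without loss of generality.
1. R lies on line VK with VR:RK = 1:2 ⇒ R = (2/3, 0)
2. S lies on line KT with KS:ST = 5:2 ⇒ S = (0, 5/7)
3. P is the midpoint of ST ⇒ P = (0, 6/7)
4. E is where the line through S parallel to KV meets line TR ⇒ E = (4/21, 5/7)
through P parallel to EK: direction (-4/21, -5/7); meets RS at M = (-4/135, 47/63)
M = R + t·(S−R) with t = 47/45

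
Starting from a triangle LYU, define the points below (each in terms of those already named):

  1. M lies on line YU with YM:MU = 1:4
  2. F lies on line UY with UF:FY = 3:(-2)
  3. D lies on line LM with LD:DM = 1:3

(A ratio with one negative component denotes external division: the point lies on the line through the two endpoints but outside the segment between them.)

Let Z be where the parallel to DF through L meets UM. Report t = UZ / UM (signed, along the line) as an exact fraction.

Set L = (0, 0), Y = (1, 0), U = (0, 1); any affine frame gives the same invariant.
1. M lies on line YU with YM:MU = 1:4 ⇒ M = (4/5, 1/5)
2. F lies on line UY with UF:FY = 3:(-2) ⇒ F = (3, -2)
3. D lies on line LM with LD:DM = 1:3 ⇒ D = (1/5, 1/20)
through L parallel to DF: direction (14/5, -41/20); meets UM at Z = (56/15, -41/15)
Z = U + t·(M−U) with t = 14/3

t = 14/3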